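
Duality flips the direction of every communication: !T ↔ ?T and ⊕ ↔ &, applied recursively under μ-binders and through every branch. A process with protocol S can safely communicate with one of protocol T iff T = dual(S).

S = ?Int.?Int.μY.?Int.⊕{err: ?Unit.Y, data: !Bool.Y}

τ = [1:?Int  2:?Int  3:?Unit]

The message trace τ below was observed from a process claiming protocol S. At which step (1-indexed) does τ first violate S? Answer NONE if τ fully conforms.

@1 ?Int  ✓  residual = ?Int.μY.…
@2 ?Int  ✓  residual = μY.…
@3 got ?Unit, protocol expects ?Int  ✗

3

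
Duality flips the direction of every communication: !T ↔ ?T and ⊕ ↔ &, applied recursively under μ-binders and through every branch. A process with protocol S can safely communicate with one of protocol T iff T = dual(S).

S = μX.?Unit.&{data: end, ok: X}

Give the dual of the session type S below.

μX ↦ μX  (rec unchanged)
  ?Unit ↦ !Unit
    &{data,ok} ↦ ⊕{data,ok}  (&→⊕)
      case data:
        end ↦ end
      case ok:
        X ↦ X

μX.!Unit.⊕{data: end, ok: X}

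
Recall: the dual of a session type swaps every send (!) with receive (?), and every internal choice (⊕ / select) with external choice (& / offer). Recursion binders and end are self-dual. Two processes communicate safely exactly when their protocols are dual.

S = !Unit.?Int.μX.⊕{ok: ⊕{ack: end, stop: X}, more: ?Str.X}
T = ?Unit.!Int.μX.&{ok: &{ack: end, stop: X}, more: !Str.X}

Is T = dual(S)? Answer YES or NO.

!Unit ‖ ?Unit  match
  ?Int ‖ !Int  match
    μX ‖ μX  match (rec unchanged)
      ⊕{ok,more} ‖ &{ok,more}  match same labels
        • ok:
          ⊕{ack,stop} ‖ &{ack,stop}  match same labels
            • ack:
              end ‖ end  match
            • stop:
              X ‖ X  match
        • more:
          ?Str ‖ !Str  match
            X ‖ X  match

YES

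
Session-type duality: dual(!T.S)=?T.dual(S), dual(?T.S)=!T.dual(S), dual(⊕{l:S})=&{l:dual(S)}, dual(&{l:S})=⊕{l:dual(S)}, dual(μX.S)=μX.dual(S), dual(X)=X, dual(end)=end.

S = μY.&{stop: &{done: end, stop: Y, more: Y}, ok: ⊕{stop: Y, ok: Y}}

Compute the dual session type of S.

μY.⊕{stop: ⊕{done: end, stop: Y, more: Y}, ok: &{stop: Y, ok: Y}}

μY = μY  (rec unchanged)
  &{stop,ok} = ⊕{stop,ok}  (offer→select)
    [stop]
      &{done,stop,more} = ⊕{done,stop,more}  (offer→select)
        [done]
          end self-dual
        [stop]
          Y self-dual
        [more]
          Y self-dual
    [ok]
      ⊕{stop,ok} = &{stop,ok}  (internal→external)
        [stop]
          Y self-dual
        [ok]
          Y self-dual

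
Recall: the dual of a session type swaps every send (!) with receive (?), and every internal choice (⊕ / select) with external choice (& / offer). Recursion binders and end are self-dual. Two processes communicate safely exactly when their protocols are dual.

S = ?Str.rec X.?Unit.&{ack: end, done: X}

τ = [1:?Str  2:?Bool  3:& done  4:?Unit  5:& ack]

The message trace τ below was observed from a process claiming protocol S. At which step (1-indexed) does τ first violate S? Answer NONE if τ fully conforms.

@1 ?Str  ✓  residual = rec X.…
@2 got ?Bool, protocol expects ?Unit  ✗

2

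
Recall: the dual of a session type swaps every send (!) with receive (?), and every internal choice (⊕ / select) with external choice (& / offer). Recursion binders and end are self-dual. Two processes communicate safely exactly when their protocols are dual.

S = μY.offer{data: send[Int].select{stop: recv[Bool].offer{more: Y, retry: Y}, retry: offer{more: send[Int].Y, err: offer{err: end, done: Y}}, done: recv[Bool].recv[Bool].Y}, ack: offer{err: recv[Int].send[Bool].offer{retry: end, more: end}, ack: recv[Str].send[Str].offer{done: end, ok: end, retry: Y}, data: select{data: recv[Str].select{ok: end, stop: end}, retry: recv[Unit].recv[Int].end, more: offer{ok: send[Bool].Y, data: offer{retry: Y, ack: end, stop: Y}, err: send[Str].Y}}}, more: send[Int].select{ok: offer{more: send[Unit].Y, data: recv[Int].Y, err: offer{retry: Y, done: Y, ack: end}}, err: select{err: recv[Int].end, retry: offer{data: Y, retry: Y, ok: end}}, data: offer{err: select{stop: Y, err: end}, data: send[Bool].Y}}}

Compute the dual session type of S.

μY.select{data: recv[Int].offer{stop: send[Bool].select{more: Y, retry: Y}, retry: select{more: recv[Int].Y, err: select{err: end, done: Y}}, done: send[Bool].send[Bool].Y}, ack: select{err: send[Int].recv[Bool].select{retry: end, more: end}, ack: send[Str].recv[Str].select{done: end, ok: end, retry: Y}, data: offer{data: send[Str].offer{ok: end, stop: end}, retry: send[Unit].send[Int].end, more: select{ok: recv[Bool].Y, data: select{retry: Y, ack: end, stop: Y}, err: recv[Str].Y}}}, more: recv[Int].offer{ok: select{more: recv[Unit].Y, data: send[Int].Y, err: select{retry: Y, done: Y, ack: end}}, err: offer{err: send[Int].end, retry: select{data: Y, retry: Y, ok: end}}, data: select{err: offer{stop: Y, err: end}, data: recv[Bool].Y}}}

μY ↦ μY  (rec unchanged)
  offer{data,ack,more} ↦ select{data,ack,more}  (&→⊕)
    [data]
      send[Int] ↦ recv[Int]
        select{stop,retry,done} ↦ offer{stop,retry,done}  (internal→external)
          [stop]
            recv[Bool] ↦ send[Bool]
              offer{more,retry} ↦ select{more,retry}  (&→⊕)
                [more]
                  Y self-dual
                [retry]
                  Y self-dual
          [retry]
            offer{more,err} ↦ select{more,err}  (&→⊕)
              [more]
                send[Int] ↦ recv[Int]
                  Y self-dual
              [err]
                offer{err,done} ↦ select{err,done}  (&→⊕)
                  [err]
                    end self-dual
                  [done]
                    Y self-dual
          [done]
            recv[Bool] ↦ send[Bool]
              recv[Bool] ↦ send[Bool]
                Y self-dual
    [ack]
      offer{err,ack,data} ↦ select{err,ack,data}  (&→⊕)
        [err]
          recv[Int] ↦ send[Int]
            send[Bool] ↦ recv[Bool]
              offer{retry,more} ↦ select{retry,more}  (&→⊕)
                [retry]
                  end self-dual
                [more]
                  end self-dual
        [ack]
          recv[Str] ↦ send[Str]
            send[Str] ↦ recv[Str]
              offer{done,ok,retry} ↦ select{done,ok,retry}  (&→⊕)
                [done]
                  end self-dual
                [ok]
                  end self-dual
                [retry]
                  Y self-dual
        [data]
          select{data,retry,more} ↦ offer{data,retry,more}  (internal→external)
            [data]
              recv[Str] ↦ send[Str]
                select{ok,stop} ↦ offer{ok,stop}  (internal→external)
                  [ok]
                    end self-dual
                  [stop]
                    end self-dual
            [retry]
              recv[Unit] ↦ send[Unit]
                recv[Int] ↦ send[Int]
                  end self-dual
            [more]
              offer{ok,data,err} ↦ select{ok,data,err}  (&→⊕)
                [ok]
                  send[Bool] ↦ recv[Bool]
                    Y self-dual
                [data]
                  offer{retry,ack,stop} ↦ select{retry,ack,stop}  (&→⊕)
                    [retry]
                      Y self-dual
                    [ack]
                      end self-dual
                    [stop]
                      Y self-dual
                [err]
                  send[Str] ↦ recv[Str]
                    Y self-dual
    [more]
      send[Int] ↦ recv[Int]
        select{ok,err,data} ↦ offer{ok,err,data}  (internal→external)
          [ok]
            offer{more,data,err} ↦ select{more,data,err}  (&→⊕)
              [more]
                send[Unit] ↦ recv[Unit]
                  Y self-dual
              [data]
                recv[Int] ↦ send[Int]
                  Y self-dual
              [err]
                offer{retry,done,ack} ↦ select{retry,done,ack}  (&→⊕)
                  [retry]
                    Y self-dual
                  [done]
                    Y self-dual
                  [ack]
                    end self-dual
          [err]
            select{err,retry} ↦ offer{err,retry}  (internal→external)
              [err]
                recv[Int] ↦ send[Int]
                  end self-dual
              [retry]
                offer{data,retry,ok} ↦ select{data,retry,ok}  (&→⊕)
                  [data]
                    Y self-dual
                  [retry]
                    Y self-dual
                  [ok]
                    end self-dual
          [data]
            offer{err,data} ↦ select{err,data}  (&→⊕)
              [err]
                select{stop,err} ↦ offer{stop,err}  (internal→external)
                  [stop]
                    Y self-dual
                  [err]
                    end self-dual
              [data]
                send[Bool] ↦ recv[Bool]
                  Y self-dual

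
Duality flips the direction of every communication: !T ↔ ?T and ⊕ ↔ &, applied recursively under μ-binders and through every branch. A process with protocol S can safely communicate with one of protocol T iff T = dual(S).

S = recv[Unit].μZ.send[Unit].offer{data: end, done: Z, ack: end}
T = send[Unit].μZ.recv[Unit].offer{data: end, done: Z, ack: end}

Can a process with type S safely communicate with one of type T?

NO

recv[Unit] | send[Unit]  ok
  μZ | μZ  ok (μ self-dual)
    send[Unit] | recv[Unit]  ok
      offer{data,done,ack} | offer{data,done,ack}  ✗ choice polarity not flipped — not dual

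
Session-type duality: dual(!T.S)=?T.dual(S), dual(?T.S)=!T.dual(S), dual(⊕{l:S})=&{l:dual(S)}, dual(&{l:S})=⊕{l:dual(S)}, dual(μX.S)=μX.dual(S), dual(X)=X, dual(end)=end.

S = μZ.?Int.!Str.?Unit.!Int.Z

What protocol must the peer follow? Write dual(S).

μZ = μZ  (binder kept)
  ?Int = !Int
    !Str = ?Str
      ?Unit = !Unit
        !Int = ?Int
          dual(Z) = Z

μZ.!Int.?Str.!Unit.?Int.Z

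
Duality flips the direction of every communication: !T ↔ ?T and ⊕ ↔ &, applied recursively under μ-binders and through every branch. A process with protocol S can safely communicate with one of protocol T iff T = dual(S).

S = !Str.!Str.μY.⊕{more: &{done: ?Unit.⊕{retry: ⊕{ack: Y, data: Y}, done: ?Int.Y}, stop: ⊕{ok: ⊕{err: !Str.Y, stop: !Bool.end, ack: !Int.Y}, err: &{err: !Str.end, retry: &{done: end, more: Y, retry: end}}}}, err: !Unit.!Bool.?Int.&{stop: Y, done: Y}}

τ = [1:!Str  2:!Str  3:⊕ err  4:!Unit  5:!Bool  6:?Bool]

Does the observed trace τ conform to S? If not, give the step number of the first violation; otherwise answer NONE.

@1 !Str  ok  state: !Str.μY.…
@2 !Str  ok  state: μY.…
@3 ⊕ err  ok  state: !Unit.!Bool.?Int.&{stop: μY.…, done: μY.…}
@4 !Unit  ok  state: !Bool.?Int.&{stop: μY.…, done: μY.…}
@5 !Bool  ok  state: ?Int.&{stop: μY.…, done: μY.…}
@6 got ?Bool, protocol expects ?Int  ✗

6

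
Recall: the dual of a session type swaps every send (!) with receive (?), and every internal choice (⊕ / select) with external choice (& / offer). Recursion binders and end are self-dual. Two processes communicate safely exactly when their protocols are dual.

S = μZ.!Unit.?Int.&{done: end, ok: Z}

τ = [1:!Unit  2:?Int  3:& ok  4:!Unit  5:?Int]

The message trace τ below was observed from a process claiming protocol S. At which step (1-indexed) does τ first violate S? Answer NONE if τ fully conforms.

NONE

step 1: !Unit  match  now at ?Int.&{done: end, ok: μZ.…}
step 2: ?Int  match  now at &{done: end, ok: μZ.…}
step 3: & ok  match  now at μZ.…
step 4: !Unit  match  now at ?Int.&{done: end, ok: μZ.…}
step 5: ?Int  match  now at &{done: end, ok: μZ.…}
all 5 steps conform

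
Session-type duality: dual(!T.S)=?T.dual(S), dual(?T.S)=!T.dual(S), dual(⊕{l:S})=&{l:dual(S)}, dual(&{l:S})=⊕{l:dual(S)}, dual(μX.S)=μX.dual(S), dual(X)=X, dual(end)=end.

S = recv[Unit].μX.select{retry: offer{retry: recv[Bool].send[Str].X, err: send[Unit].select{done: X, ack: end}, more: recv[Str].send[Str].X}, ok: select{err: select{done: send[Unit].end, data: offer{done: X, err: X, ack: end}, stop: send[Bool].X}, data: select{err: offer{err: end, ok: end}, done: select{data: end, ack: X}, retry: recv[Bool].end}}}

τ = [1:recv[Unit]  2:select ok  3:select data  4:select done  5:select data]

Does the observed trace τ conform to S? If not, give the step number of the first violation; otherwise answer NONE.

NONE

step 1: recv[Unit]  ✓  residual = μX.…
step 2: select ok  ✓  residual = select{err: select{done: send[Unit].end, data: offer{done: μX.…, err: μX.…, ack: end}, stop: send[Bool].μX.…}, data: select{err: offer{err: end, ok: end}, done: select{data: end, ack: μX.…}, retry: recv[Bool].end}}
step 3: select data  ✓  residual = select{err: offer{err: end, ok: end}, done: select{data: end, ack: μX.…}, retry: recv[Bool].end}
step 4: select done  ✓  residual = select{data: end, ack: μX.…}
step 5: select data  ✓  residual = end
trace exhausted — no violation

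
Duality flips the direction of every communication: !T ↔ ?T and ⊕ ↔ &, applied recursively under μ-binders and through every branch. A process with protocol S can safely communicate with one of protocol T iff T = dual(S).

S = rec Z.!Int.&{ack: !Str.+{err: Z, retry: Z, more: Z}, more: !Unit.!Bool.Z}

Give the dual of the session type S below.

rec Z.?Int.+{ack: ?Str.&{err: Z, retry: Z, more: Z}, more: ?Unit.?Bool.Z}

rec Z = rec Z  (rec unchanged)
  !Int = ?Int
    &{ack,more} = +{ack,more}  (external→internal)
      case ack:
        !Str = ?Str
          +{err,retry,more} = &{err,retry,more}  (internal→external)
            case err:
              dual(Z) = Z
            case retry:
              dual(Z) = Z
            case more:
              dual(Z) = Z
      case more:
        !Unit = ?Unit
          !Bool = ?Bool
            dual(Z) = Z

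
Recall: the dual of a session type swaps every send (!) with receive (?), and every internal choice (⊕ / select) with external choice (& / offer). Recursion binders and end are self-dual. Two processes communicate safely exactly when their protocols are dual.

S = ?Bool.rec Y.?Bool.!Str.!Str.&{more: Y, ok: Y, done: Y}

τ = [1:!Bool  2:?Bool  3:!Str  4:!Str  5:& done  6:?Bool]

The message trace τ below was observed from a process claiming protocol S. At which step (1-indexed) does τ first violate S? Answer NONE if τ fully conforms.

step 1: got !Bool, protocol expects ?Bool  ✗

1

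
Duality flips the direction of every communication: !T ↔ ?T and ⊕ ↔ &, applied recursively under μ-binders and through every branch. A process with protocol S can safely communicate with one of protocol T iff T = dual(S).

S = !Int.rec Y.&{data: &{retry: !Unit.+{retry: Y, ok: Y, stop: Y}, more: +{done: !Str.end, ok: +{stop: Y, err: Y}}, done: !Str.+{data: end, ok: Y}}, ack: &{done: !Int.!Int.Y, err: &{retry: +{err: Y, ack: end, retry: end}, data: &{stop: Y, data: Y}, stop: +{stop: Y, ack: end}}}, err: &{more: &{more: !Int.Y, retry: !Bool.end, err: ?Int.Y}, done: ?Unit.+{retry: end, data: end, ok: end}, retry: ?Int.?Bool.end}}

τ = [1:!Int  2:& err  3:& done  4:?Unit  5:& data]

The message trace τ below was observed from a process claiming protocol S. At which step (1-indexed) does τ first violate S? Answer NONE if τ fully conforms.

@1 !Int  match  cont: rec Y.…
@2 & err  match  cont: &{more: &{more: !Int.rec Y.…, retry: !Bool.end, err: ?Int.rec Y.…}, done: ?Unit.+{retry: end, data: end, ok: end}, retry: ?Int.?Bool.end}
@3 & done  match  cont: ?Unit.+{retry: end, data: end, ok: end}
@4 ?Unit  match  cont: +{retry: end, data: end, ok: end}
@5 got & data, protocol expects + retry or + data or + ok  ✗

5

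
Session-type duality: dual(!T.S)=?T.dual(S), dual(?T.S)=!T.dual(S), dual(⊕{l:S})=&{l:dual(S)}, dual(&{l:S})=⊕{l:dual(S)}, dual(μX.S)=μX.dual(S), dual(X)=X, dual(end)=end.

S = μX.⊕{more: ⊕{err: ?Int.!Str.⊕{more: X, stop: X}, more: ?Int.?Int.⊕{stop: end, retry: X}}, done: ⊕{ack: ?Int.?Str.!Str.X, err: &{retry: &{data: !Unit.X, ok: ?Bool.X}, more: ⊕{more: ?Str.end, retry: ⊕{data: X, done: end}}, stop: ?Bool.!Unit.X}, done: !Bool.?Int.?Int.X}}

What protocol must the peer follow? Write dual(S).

μX.&{more: &{err: !Int.?Str.&{more: X, stop: X}, more: !Int.!Int.&{stop: end, retry: X}}, done: &{ack: !Int.!Str.?Str.X, err: ⊕{retry: ⊕{data: ?Unit.X, ok: !Bool.X}, more: &{more: !Str.end, retry: &{data: X, done: end}}, stop: !Bool.?Unit.X}, done: ?Bool.!Int.!Int.X}}

μX = μX  (μ self-dual)
  ⊕{more,done} = &{more,done}  (⊕→&)
    [more]
      ⊕{err,more} = &{err,more}  (⊕→&)
        [err]
          ?Int = !Int
            !Str = ?Str
              ⊕{more,stop} = &{more,stop}  (⊕→&)
                [more]
                  dual(X) = X
                [stop]
                  dual(X) = X
        [more]
          ?Int = !Int
            ?Int = !Int
              ⊕{stop,retry} = &{stop,retry}  (⊕→&)
                [stop]
                  dual(end) = end
                [retry]
                  dual(X) = X
    [done]
      ⊕{ack,err,done} = &{ack,err,done}  (⊕→&)
        [ack]
          ?Int = !Int
            ?Str = !Str
              !Str = ?Str
                dual(X) = X
        [err]
          &{retry,more,stop} = ⊕{retry,more,stop}  (&→⊕)
            [retry]
              &{data,ok} = ⊕{data,ok}  (&→⊕)
                [data]
                  !Unit = ?Unit
                    dual(X) = X
                [ok]
                  ?Bool = !Bool
                    dual(X) = X
            [more]
              ⊕{more,retry} = &{more,retry}  (⊕→&)
                [more]
                  ?Str = !Str
                    dual(end) = end
                [retry]
                  ⊕{data,done} = &{data,done}  (⊕→&)
                    [data]
                      dual(X) = X
                    [done]
                      dual(end) = end
            [stop]
              ?Bool = !Bool
                !Unit = ?Unit
                  dual(X) = X
        [done]
          !Bool = ?Bool
            ?Int = !Int
              ?Int = !Int
                dual(X) = X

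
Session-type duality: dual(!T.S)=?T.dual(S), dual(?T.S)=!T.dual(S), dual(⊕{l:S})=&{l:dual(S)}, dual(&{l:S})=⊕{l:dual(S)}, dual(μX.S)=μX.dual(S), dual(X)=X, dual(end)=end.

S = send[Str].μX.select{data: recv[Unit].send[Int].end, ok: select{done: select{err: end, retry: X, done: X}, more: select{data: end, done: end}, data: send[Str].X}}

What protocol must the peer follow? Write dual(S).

recv[Str].μX.offer{data: send[Unit].recv[Int].end, ok: offer{done: offer{err: end, retry: X, done: X}, more: offer{data: end, done: end}, data: recv[Str].X}}

send[Str] ↦ recv[Str]
  μX ↦ μX  (rec unchanged)
    select{data,ok} ↦ offer{data,ok}  (select→offer)
      [data]
        recv[Unit] ↦ send[Unit]
          send[Int] ↦ recv[Int]
            dual(end) = end
      [ok]
        select{done,more,data} ↦ offer{done,more,data}  (select→offer)
          [done]
            select{err,retry,done} ↦ offer{err,retry,done}  (select→offer)
              [err]
                dual(end) = end
              [retry]
                dual(X) = X
              [done]
                dual(X) = X
          [more]
            select{data,done} ↦ offer{data,done}  (select→offer)
              [data]
                dual(end) = end
              [done]
                dual(end) = end
          [data]
            send[Str] ↦ recv[Str]
              dual(X) = X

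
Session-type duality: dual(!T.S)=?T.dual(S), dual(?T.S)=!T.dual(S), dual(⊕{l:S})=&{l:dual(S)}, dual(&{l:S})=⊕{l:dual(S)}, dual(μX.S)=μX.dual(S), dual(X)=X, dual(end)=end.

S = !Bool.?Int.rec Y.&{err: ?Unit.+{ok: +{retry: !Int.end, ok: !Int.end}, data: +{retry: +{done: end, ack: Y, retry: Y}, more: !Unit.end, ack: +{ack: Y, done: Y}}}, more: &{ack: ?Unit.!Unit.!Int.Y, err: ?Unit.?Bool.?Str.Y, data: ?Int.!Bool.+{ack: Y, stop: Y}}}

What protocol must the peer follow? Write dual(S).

!Bool = ?Bool
  ?Int = !Int
    rec Y = rec Y  (rec unchanged)
      &{err,more} = +{err,more}  (external→internal)
        [err]
          ?Unit = !Unit
            +{ok,data} = &{ok,data}  (internal→external)
              [ok]
                +{retry,ok} = &{retry,ok}  (internal→external)
                  [retry]
                    !Int = ?Int
                      dual(end) = end
                  [ok]
                    !Int = ?Int
                      dual(end) = end
              [data]
                +{retry,more,ack} = &{retry,more,ack}  (internal→external)
                  [retry]
                    +{done,ack,retry} = &{done,ack,retry}  (internal→external)
                      [done]
                        dual(end) = end
                      [ack]
                        dual(Y) = Y
                      [retry]
                        dual(Y) = Y
                  [more]
                    !Unit = ?Unit
                      dual(end) = end
                  [ack]
                    +{ack,done} = &{ack,done}  (internal→external)
                      [ack]
                        dual(Y) = Y
                      [done]
                        dual(Y) = Y
        [more]
          &{ack,err,data} = +{ack,err,data}  (external→internal)
            [ack]
              ?Unit = !Unit
                !Unit = ?Unit
                  !Int = ?Int
                    dual(Y) = Y
            [err]
              ?Unit = !Unit
                ?Bool = !Bool
                  ?Str = !Str
                    dual(Y) = Y
            [data]
              ?Int = !Int
                !Bool = ?Bool
                  +{ack,stop} = &{ack,stop}  (internal→external)
                    [ack]
                      dual(Y) = Y
                    [stop]
                      dual(Y) = Y

?Bool.!Int.rec Y.+{err: !Unit.&{ok: &{retry: ?Int.end, ok: ?Int.end}, data: &{retry: &{done: end, ack: Y, retry: Y}, more: ?Unit.end, ack: &{ack: Y, done: Y}}}, more: +{ack: !Unit.?Unit.?Int.Y, err: !Unit.!Bool.!Str.Y, data: !Int.?Bool.&{ack: Y, stop: Y}}}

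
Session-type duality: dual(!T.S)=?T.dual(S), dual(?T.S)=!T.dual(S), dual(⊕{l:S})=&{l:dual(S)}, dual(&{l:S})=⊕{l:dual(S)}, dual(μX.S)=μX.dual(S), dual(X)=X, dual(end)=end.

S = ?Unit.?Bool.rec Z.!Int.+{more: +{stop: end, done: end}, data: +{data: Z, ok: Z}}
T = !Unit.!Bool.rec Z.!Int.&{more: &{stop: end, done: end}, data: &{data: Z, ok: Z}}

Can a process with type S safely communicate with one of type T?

NO

?Unit ‖ !Unit  match
  ?Bool ‖ !Bool  match
    rec Z ‖ rec Z  match (rec unchanged)
      !Int ‖ !Int  ✗ same direction on both sides — not dual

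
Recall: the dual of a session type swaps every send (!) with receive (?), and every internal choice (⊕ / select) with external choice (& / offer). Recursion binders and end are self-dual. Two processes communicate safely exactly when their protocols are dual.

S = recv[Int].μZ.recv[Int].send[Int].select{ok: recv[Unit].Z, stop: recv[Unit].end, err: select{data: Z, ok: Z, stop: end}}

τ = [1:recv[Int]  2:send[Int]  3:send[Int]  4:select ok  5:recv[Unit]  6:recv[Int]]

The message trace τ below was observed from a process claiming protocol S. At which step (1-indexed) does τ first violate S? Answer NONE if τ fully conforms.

@1 recv[Int]  match  residual = μZ.…
@2 got send[Int], protocol expects recv[Int]  ✗

2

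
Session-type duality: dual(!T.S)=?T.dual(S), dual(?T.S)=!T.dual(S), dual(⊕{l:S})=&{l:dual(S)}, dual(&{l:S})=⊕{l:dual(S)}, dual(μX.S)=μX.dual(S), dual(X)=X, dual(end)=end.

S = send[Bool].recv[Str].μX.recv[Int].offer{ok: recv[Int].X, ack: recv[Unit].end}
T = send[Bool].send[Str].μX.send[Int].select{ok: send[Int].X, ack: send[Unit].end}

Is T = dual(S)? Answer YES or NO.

NO

send[Bool] ‖ send[Bool]  ✗ same direction on both sides — not dual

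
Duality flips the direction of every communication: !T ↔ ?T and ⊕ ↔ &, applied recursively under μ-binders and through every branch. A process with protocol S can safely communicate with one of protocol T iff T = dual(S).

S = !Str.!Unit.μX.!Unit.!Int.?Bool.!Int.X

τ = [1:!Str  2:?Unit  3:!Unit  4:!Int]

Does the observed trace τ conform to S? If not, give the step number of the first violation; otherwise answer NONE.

step 1: !Str  ok  state: !Unit.μX.…
step 2: got ?Unit, protocol expects !Unit  ✗

2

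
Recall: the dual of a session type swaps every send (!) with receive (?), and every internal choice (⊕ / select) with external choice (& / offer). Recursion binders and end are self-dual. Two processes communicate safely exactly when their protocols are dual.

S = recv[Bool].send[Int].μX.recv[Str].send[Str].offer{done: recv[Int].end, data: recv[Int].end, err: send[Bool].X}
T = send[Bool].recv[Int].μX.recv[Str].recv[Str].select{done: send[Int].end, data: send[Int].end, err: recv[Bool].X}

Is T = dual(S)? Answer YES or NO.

NO

recv[Bool] ‖ send[Bool]  ✓
  send[Int] ‖ recv[Int]  ✓
    μX ‖ μX  ✓ (μ self-dual)
      recv[Str] ‖ recv[Str]  ✗ same direction on both sides — not dual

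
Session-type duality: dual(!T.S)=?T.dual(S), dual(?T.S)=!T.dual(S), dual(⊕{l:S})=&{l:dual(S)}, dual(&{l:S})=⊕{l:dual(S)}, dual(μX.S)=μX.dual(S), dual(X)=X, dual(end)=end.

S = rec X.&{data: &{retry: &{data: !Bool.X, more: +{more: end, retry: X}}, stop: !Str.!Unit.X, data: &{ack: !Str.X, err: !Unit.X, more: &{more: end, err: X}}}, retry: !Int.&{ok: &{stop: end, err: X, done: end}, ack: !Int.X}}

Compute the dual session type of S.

rec X.+{data: +{retry: +{data: ?Bool.X, more: &{more: end, retry: X}}, stop: ?Str.?Unit.X, data: +{ack: ?Str.X, err: ?Unit.X, more: +{more: end, err: X}}}, retry: ?Int.+{ok: +{stop: end, err: X, done: end}, ack: ?Int.X}}

rec X = rec X  (rec unchanged)
  &{data,retry} = +{data,retry}  (external→internal)
    • data:
      &{retry,stop,data} = +{retry,stop,data}  (external→internal)
        • retry:
          &{data,more} = +{data,more}  (external→internal)
            • data:
              !Bool = ?Bool
                X ↦ X
            • more:
              +{more,retry} = &{more,retry}  (⊕→&)
                • more:
                  end ↦ end
                • retry:
                  X ↦ X
        • stop:
          !Str = ?Str
            !Unit = ?Unit
              X ↦ X
        • data:
          &{ack,err,more} = +{ack,err,more}  (external→internal)
            • ack:
              !Str = ?Str
                X ↦ X
            • err:
              !Unit = ?Unit
                X ↦ X
            • more:
              &{more,err} = +{more,err}  (external→internal)
                • more:
                  end ↦ end
                • err:
                  X ↦ X
    • retry:
      !Int = ?Int
        &{ok,ack} = +{ok,ack}  (external→internal)
          • ok:
            &{stop,err,done} = +{stop,err,done}  (external→internal)
              • stop:
                end ↦ end
              • err:
                X ↦ X
              • done:
                end ↦ end
          • ack:
            !Int = ?Int
              X ↦ X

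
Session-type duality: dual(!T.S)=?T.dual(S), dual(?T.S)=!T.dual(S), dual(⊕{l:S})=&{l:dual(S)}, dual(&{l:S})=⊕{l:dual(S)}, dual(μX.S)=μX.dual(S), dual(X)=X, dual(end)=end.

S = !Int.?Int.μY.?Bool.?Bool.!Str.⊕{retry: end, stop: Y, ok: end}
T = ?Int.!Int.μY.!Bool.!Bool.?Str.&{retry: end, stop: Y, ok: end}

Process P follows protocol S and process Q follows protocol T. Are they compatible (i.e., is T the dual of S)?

YES

!Int vs ?Int  match
  ?Int vs !Int  match
    μY vs μY  match (μ self-dual)
      ?Bool vs !Bool  match
        ?Bool vs !Bool  match
          !Str vs ?Str  match
            ⊕{retry,stop,ok} vs &{retry,stop,ok}  match label sets agree
              • retry:
                end vs end  match
              • stop:
                Y vs Y  match
              • ok:
                end vs end  match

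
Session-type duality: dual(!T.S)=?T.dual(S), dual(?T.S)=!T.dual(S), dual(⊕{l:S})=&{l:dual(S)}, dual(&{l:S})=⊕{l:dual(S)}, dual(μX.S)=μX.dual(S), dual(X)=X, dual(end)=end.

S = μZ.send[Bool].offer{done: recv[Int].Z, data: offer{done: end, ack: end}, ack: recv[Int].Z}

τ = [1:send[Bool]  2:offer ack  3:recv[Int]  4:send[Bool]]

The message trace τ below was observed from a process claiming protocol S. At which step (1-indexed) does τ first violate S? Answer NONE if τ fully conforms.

step 1: send[Bool]  match  state: offer{done: recv[Int].μZ.…, data: offer{done: end, ack: end}, ack: recv[Int].μZ.…}
step 2: offer ack  match  state: recv[Int].μZ.…
step 3: recv[Int]  match  state: μZ.…
step 4: send[Bool]  match  state: offer{done: recv[Int].μZ.…, data: offer{done: end, ack: end}, ack: recv[Int].μZ.…}
all 4 steps conform

NONE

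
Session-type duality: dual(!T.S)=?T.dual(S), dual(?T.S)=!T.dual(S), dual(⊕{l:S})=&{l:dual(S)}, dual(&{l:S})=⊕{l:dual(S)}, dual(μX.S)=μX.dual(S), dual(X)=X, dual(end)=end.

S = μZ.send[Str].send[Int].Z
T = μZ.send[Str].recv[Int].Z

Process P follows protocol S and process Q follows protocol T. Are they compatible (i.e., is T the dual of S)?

μZ ‖ μZ  ✓ (μ self-dual)
  send[Str] ‖ send[Str]  ✗ same direction on both sides — not dual

NO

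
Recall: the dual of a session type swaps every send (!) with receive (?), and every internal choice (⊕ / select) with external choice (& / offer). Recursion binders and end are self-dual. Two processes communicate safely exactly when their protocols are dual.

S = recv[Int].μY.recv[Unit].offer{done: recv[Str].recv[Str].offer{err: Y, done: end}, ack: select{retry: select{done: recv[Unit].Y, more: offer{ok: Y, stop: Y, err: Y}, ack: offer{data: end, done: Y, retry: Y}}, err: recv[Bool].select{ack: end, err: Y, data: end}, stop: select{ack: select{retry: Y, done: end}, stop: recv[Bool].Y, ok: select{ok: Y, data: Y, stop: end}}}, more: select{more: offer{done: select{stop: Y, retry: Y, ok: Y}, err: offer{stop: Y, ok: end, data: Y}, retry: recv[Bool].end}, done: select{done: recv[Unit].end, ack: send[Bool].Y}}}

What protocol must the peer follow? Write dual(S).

recv[Int] = send[Int]
  μY = μY  (binder kept)
    recv[Unit] = send[Unit]
      offer{done,ack,more} = select{done,ack,more}  (external→internal)
        case done:
          recv[Str] = send[Str]
            recv[Str] = send[Str]
              offer{err,done} = select{err,done}  (external→internal)
                case err:
                  Y ↦ Y
                case done:
                  end ↦ end
        case ack:
          select{retry,err,stop} = offer{retry,err,stop}  (⊕→&)
            case retry:
              select{done,more,ack} = offer{done,more,ack}  (⊕→&)
                case done:
                  recv[Unit] = send[Unit]
                    Y ↦ Y
                case more:
                  offer{ok,stop,err} = select{ok,stop,err}  (external→internal)
                    case ok:
                      Y ↦ Y
                    case stop:
                      Y ↦ Y
                    case err:
                      Y ↦ Y
                case ack:
                  offer{data,done,retry} = select{data,done,retry}  (external→internal)
                    case data:
                      end ↦ end
                    case done:
                      Y ↦ Y
                    case retry:
                      Y ↦ Y
            case err:
              recv[Bool] = send[Bool]
                select{ack,err,data} = offer{ack,err,data}  (⊕→&)
                  case ack:
                    end ↦ end
                  case err:
                    Y ↦ Y
                  case data:
                    end ↦ end
            case stop:
              select{ack,stop,ok} = offer{ack,stop,ok}  (⊕→&)
                case ack:
                  select{retry,done} = offer{retry,done}  (⊕→&)
                    case retry:
                      Y ↦ Y
                    case done:
                      end ↦ end
                case stop:
                  recv[Bool] = send[Bool]
                    Y ↦ Y
                case ok:
                  select{ok,data,stop} = offer{ok,data,stop}  (⊕→&)
                    case ok:
                      Y ↦ Y
                    case data:
                      Y ↦ Y
                    case stop:
                      end ↦ end
        case more:
          select{more,done} = offer{more,done}  (⊕→&)
            case more:
              offer{done,err,retry} = select{done,err,retry}  (external→internal)
                case done:
                  select{stop,retry,ok} = offer{stop,retry,ok}  (⊕→&)
                    case stop:
                      Y ↦ Y
                    case retry:
                      Y ↦ Y
                    case ok:
                      Y ↦ Y
                case err:
                  offer{stop,ok,data} = select{stop,ok,data}  (external→internal)
                    case stop:
                      Y ↦ Y
                    case ok:
                      end ↦ end
                    case data:
                      Y ↦ Y
                case retry:
                  recv[Bool] = send[Bool]
                    end ↦ end
            case done:
              select{done,ack} = offer{done,ack}  (⊕→&)
                case done:
                  recv[Unit] = send[Unit]
                    end ↦ end
                case ack:
                  send[Bool] = recv[Bool]
                    Y ↦ Y

send[Int].μY.send[Unit].select{done: send[Str].send[Str].select{err: Y, done: end}, ack: offer{retry: offer{done: send[Unit].Y, more: select{ok: Y, stop: Y, err: Y}, ack: select{data: end, done: Y, retry: Y}}, err: send[Bool].offer{ack: end, err: Y, data: end}, stop: offer{ack: offer{retry: Y, done: end}, stop: send[Bool].Y, ok: offer{ok: Y, data: Y, stop: end}}}, more: offer{more: select{done: offer{stop: Y, retry: Y, ok: Y}, err: select{stop: Y, ok: end, data: Y}, retry: send[Bool].end}, done: offer{done: send[Unit].end, ack: recv[Bool].Y}}}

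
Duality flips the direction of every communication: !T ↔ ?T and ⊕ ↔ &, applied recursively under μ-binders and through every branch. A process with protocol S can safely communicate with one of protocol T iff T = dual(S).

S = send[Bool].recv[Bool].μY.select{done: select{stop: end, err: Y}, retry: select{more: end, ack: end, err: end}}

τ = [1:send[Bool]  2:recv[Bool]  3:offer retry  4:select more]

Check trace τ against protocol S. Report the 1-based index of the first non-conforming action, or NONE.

@1 send[Bool]  ok  cont: recv[Bool].μY.…
@2 recv[Bool]  ok  cont: μY.…
@3 got offer retry, protocol expects select done or select retry  ✗

3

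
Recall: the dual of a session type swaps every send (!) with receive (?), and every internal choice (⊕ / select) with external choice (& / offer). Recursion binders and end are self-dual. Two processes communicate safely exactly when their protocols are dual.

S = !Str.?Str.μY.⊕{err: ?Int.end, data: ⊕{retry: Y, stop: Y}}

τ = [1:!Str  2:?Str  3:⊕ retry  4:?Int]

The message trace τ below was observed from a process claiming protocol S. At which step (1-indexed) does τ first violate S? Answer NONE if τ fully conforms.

3

step 1: !Str  ✓  residual = ?Str.μY.…
step 2: ?Str  ✓  residual = μY.…
step 3: got ⊕ retry, protocol expects ⊕ err or ⊕ data  ✗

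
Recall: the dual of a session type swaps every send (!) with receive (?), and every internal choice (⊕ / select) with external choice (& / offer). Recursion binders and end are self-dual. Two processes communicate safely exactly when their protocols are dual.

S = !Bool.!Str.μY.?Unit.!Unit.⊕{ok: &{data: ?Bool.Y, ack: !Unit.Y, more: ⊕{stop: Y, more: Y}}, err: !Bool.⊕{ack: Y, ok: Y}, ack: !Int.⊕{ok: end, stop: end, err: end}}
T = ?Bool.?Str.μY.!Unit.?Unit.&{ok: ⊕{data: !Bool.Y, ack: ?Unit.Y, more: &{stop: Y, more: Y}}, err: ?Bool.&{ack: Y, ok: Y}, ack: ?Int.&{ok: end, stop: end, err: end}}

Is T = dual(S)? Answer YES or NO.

YES

!Bool vs ?Bool  ✓
  !Str vs ?Str  ✓
    μY vs μY  ✓ (rec unchanged)
      ?Unit vs !Unit  ✓
        !Unit vs ?Unit  ✓
          ⊕{ok,err,ack} vs &{ok,err,ack}  ✓ labels match
            • ok:
              &{data,ack,more} vs ⊕{data,ack,more}  ✓ labels match
                • data:
                  ?Bool vs !Bool  ✓
                    Y vs Y  ✓
                • ack:
                  !Unit vs ?Unit  ✓
                    Y vs Y  ✓
                • more:
                  ⊕{stop,more} vs &{stop,more}  ✓ labels match
                    • stop:
                      Y vs Y  ✓
                    • more:
                      Y vs Y  ✓
            • err:
              !Bool vs ?Bool  ✓
                ⊕{ack,ok} vs &{ack,ok}  ✓ labels match
                  • ack:
                    Y vs Y  ✓
                  • ok:
                    Y vs Y  ✓
            • ack:
              !Int vs ?Int  ✓
                ⊕{ok,stop,err} vs &{ok,stop,err}  ✓ labels match
                  • ok:
                    end vs end  ✓
                  • stop:
                    end vs end  ✓
                  • err:
                    end vs end  ✓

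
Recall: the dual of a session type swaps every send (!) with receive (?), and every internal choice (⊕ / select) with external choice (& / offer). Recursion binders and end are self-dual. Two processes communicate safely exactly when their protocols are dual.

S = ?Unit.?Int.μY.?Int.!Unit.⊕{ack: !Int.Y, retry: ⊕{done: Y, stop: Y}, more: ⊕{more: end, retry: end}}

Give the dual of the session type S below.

?Unit = !Unit
  ?Int = !Int
    μY = μY  (rec unchanged)
      ?Int = !Int
        !Unit = ?Unit
          ⊕{ack,retry,more} = &{ack,retry,more}  (⊕→&)
            case ack:
              !Int = ?Int
                Y self-dual
            case retry:
              ⊕{done,stop} = &{done,stop}  (⊕→&)
                case done:
                  Y self-dual
                case stop:
                  Y self-dual
            case more:
              ⊕{more,retry} = &{more,retry}  (⊕→&)
                case more:
                  end self-dual
                case retry:
                  end self-dual

!Unit.!Int.μY.!Int.?Unit.&{ack: ?Int.Y, retry: &{done: Y, stop: Y}, more: &{more: end, retry: end}}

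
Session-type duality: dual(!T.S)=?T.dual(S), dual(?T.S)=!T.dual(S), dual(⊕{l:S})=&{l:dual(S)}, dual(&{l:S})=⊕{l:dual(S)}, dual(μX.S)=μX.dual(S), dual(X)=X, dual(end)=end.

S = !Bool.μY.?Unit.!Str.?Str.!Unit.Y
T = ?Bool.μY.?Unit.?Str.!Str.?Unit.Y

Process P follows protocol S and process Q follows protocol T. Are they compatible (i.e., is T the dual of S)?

NO

!Bool vs ?Bool  match
  μY vs μY  match (μ self-dual)
    ?Unit vs ?Unit  ✗ same direction on both sides — not dual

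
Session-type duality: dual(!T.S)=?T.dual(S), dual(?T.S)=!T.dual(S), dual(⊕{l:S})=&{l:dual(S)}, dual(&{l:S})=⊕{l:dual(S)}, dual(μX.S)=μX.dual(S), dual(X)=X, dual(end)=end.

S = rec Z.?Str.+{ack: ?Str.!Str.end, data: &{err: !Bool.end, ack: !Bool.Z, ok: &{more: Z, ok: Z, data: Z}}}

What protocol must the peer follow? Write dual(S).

rec Z = rec Z  (binder kept)
  ?Str = !Str
    +{ack,data} = &{ack,data}  (select→offer)
      [ack]
        ?Str = !Str
          !Str = ?Str
            end ↦ end
      [data]
        &{err,ack,ok} = +{err,ack,ok}  (offer→select)
          [err]
            !Bool = ?Bool
              end ↦ end
          [ack]
            !Bool = ?Bool
              Z ↦ Z
          [ok]
            &{more,ok,data} = +{more,ok,data}  (offer→select)
              [more]
                Z ↦ Z
              [ok]
                Z ↦ Z
              [data]
                Z ↦ Z

rec Z.!Str.&{ack: !Str.?Str.end, data: +{err: ?Bool.end, ack: ?Bool.Z, ok: +{more: Z, ok: Z, data: Z}}}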